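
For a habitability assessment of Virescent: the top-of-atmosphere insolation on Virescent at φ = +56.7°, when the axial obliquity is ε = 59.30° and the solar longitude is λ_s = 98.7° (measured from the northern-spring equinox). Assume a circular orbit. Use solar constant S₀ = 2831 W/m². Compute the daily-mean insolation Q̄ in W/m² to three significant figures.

Q̄ ≈ 2.01e+03 W/m²

Solar declination: sin δ = sin ε · sin λ_s = sin 59.30° × sin 98.7° = 0.84996, so δ = +58.207°.
cos H₀ = −tan(+56.7°) tan(+58.207°) = -2.4560 ≤ −1 ⇒ polar day, H₀ = π.
Bracket: H₀ sin φ sin δ + cos φ cos δ sin H₀ = 3.1416×0.83581×0.84996 + 0.54902×0.52685×0.00000 = 2.231809 + 0.000000 = 2.231809.
Q̄ = (S₀/π) × [bracket] = (2831/π) × 2.231809 = 2011 W/m².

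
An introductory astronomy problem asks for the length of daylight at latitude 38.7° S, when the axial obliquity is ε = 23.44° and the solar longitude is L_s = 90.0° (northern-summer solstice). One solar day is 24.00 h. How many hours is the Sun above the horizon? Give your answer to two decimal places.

Solar declination: sin δ = sin ε · sin L_s = sin 23.44° × sin 90.0° = 0.39779, so δ = +23.440°.
cos h₀ = −tan ϕ · tan δ = −tan(-38.7°) × tan(+23.440°) = 0.3474, so h₀ = 1.2160 rad = 69.67°.
Daylight = 2h₀/(2π) × 24.00 h = (1.2160/π) × 24.00 = 9.29 h.

9.29 h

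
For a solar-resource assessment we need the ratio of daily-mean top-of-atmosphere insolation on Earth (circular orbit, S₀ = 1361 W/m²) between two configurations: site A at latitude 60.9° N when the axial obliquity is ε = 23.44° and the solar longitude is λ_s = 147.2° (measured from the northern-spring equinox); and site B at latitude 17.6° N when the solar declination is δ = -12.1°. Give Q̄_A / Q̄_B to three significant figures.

Q̄_A / Q̄_B ≈ 0.969

— Configuration A (φ=+60.9°):
Solar declination: sin δ = sin ε · sin λ_s = sin 23.44° × sin 147.2° = 0.21549, so δ = +12.444°.
cos H₀ = −tan(+60.9°) tan(+12.444°) = -0.3965, H₀ = 1.9785 rad.
Bracket: H₀ sin φ sin δ + cos φ cos δ sin H₀ = 1.9785×0.87377×0.21549 + 0.48634×0.97651×0.91805 = 0.372529 + 0.435997 = 0.808526.
Q̄ = (S₀/π) × [bracket] = (1361/π) × 0.808526 = 350.27 W/m².
— Configuration B (φ=+17.6°):
cos H₀ = −tan(+17.6°) tan(-12.100°) = 0.0680, H₀ = 1.5027 rad.
Bracket: H₀ sin φ sin δ + cos φ cos δ sin H₀ = 1.5027×0.30237×-0.20962 + 0.95319×0.97778×0.99768 = -0.095245 + 0.929848 = 0.834603.
Q̄ = (S₀/π) × [bracket] = (1361/π) × 0.834603 = 361.57 W/m².
Ratio Q̄_A / Q̄_B = 350.27 / 361.57 = 0.9687.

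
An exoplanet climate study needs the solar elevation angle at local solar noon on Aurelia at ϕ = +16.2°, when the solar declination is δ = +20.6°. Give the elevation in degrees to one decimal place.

At local noon the hour angle is zero, so the zenith angle equals |ϕ − δ| = |+16.2° − (+20.600°)| = 4.400°.
Elevation = 90° − 4.400° = 85.6°.

85.6°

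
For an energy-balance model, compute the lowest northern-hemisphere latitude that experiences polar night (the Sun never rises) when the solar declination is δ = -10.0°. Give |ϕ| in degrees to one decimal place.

Polar night requires cos h₀ = −tan ϕ tan δ ≥ 1, i.e. tan ϕ tan δ ≤ −1.
The boundary is |tan ϕ| · |tan δ| = 1, so |ϕ| = 90° − |δ| = 90° − 10.0° = 80.0° in the northern hemisphere.

|ϕ| = 80.0°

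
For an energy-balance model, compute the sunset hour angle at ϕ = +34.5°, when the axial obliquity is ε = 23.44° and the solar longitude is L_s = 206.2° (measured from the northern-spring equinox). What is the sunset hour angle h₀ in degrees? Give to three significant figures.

h₀ = 83.0°

Solar declination: sin δ = sin ε · sin L_s = sin 23.44° × sin 206.2° = -0.17563, so δ = -10.115°.
cos h₀ = −tan ϕ · tan δ = −tan(+34.5°) × tan(-10.115°) = 0.1226, so h₀ = 1.4479 rad = 82.96°.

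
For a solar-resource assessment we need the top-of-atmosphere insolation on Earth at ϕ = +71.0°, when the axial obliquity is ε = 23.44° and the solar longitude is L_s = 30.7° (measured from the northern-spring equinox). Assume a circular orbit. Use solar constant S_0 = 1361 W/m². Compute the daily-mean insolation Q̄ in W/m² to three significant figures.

Solar declination: sin δ = sin ε · sin L_s = sin 23.44° × sin 30.7° = 0.20309, so δ = +11.718°.
cos h₀ = −tan(+71.0°) tan(+11.718°) = -0.6024, h₀ = 2.2173 rad.
Bracket: h₀ sin ϕ sin δ + cos ϕ cos δ sin h₀ = 2.2173×0.94552×0.20309 + 0.32557×0.97916×0.79822 = 0.425778 + 0.254461 = 0.680239.
Q̄ = (S_0/π) × [bracket] = (1361/π) × 0.680239 = 294.7 W/m².

Q̄ ≈ 295 W/m²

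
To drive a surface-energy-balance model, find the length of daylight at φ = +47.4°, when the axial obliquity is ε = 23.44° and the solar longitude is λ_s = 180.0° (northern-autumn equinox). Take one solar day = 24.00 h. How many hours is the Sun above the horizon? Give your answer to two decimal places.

Solar declination: sin δ = sin ε · sin λ_s = sin 23.44° × sin 180.0° = 0.00000, so δ = +0.000°.
cos H₀ = −tan φ · tan δ = −tan(+47.4°) × tan(+0.000°) = -0.0000, so H₀ = 1.5708 rad = 90.00°.
Daylight = 2H₀/(2π) × 24.00 h = (1.5708/π) × 24.00 = 12.00 h.

12.00 h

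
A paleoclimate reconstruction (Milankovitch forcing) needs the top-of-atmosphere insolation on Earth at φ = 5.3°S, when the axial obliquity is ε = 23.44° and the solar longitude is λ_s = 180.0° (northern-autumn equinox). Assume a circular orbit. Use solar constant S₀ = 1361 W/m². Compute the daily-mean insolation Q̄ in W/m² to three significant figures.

Solar declination: sin δ = sin ε · sin λ_s = sin 23.44° × sin 180.0° = 0.00000, so δ = +0.000°.
cos H₀ = −tan(-5.3°) tan(+0.000°) = 0.0000, H₀ = 1.5708 rad.
Bracket: H₀ sin φ sin δ + cos φ cos δ sin H₀ = 1.5708×-0.09237×0.00000 + 0.99572×1.00000×1.00000 = -0.000000 + 0.995720 = 0.995720.
Q̄ = (S₀/π) × [bracket] = (1361/π) × 0.995720 = 431.4 W/m².

Q̄ ≈ 431 W/m²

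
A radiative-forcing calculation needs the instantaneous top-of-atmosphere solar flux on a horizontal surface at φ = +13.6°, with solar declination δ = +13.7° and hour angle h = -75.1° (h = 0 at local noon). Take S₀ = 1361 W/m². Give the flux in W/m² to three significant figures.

cos θ_z = sin φ sin δ + cos φ cos δ cos h = 0.055691 + 0.242813 = 0.298504.
Flux = S₀ · cos θ_z = 1361 × 0.298504 = 406.3 W/m².

406 W/m²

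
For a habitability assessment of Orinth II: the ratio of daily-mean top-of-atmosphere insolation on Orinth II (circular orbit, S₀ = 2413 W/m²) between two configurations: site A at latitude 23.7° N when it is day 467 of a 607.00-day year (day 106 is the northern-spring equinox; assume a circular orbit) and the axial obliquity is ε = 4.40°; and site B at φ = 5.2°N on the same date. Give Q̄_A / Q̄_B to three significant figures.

— Configuration A (φ=+23.7°):
Solar longitude: λ_s = 360° × (467 − 106)/607.00 = 214.102°.
sin δ = sin 4.40° × sin 214.102° = -0.04301, so δ = -2.465°.
cos H₀ = −tan(+23.7°) tan(-2.465°) = 0.0189, H₀ = 1.5519 rad.
Bracket: H₀ sin φ sin δ + cos φ cos δ sin H₀ = 1.5519×0.40195×-0.04301 + 0.91566×0.99907×0.99982 = -0.026829 + 0.914644 = 0.887815.
Q̄ = (S₀/π) × [bracket] = (2413/π) × 0.887815 = 681.91 W/m².
— Configuration B (φ=+5.2°):
cos H₀ = −tan(+5.2°) tan(-2.465°) = 0.0039, H₀ = 1.5669 rad.
Bracket: H₀ sin φ sin δ + cos φ cos δ sin H₀ = 1.5669×0.09063×-0.04301 + 0.99588×0.99907×0.99999 = -0.006108 + 0.994944 = 0.988836.
Q̄ = (S₀/π) × [bracket] = (2413/π) × 0.988836 = 759.51 W/m².
Ratio Q̄_A / Q̄_B = 681.91 / 759.51 = 0.8978.

Q̄_A / Q̄_B ≈ 0.898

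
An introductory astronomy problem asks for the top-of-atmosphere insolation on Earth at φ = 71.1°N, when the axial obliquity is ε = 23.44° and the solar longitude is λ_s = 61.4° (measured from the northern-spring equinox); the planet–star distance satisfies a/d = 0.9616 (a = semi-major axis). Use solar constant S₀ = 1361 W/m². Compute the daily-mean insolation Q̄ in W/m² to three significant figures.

Solar declination: sin δ = sin ε · sin λ_s = sin 23.44° × sin 61.4° = 0.34925, so δ = +20.442°.
cos H₀ = −tan(+71.1°) tan(+20.442°) = -1.0886 ≤ −1 ⇒ polar day, H₀ = π.
Bracket: H₀ sin φ sin δ + cos φ cos δ sin H₀ = 3.1416×0.94609×0.34925 + 0.32392×0.93703×0.00000 = 1.038054 + 0.000000 = 1.038054.
Inverse-square distance factor (a/d)² = 0.9616² = 0.924675.
Q̄ = (S₀/π) × 0.924675 × [bracket] = (1361/π) × 0.924675 × 1.038054 = 415.8 W/m².

Q̄ ≈ 416 W/m²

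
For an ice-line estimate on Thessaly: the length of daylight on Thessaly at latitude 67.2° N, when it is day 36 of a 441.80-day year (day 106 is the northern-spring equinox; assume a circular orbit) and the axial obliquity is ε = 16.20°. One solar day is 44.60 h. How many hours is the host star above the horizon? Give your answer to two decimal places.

13.64 h

Solar longitude: λ_s = 360° × (36 − 106)/441.80 = -57.039°, i.e. -57.039° + 360° = 302.961°.
sin δ = sin 16.20° × sin 302.961° = -0.23409, so δ = -13.538°.
cos H₀ = −tan φ · tan δ = −tan(+67.2°) × tan(-13.538°) = 0.5728, so H₀ = 0.9609 rad = 55.06°.
Daylight = 2H₀/(2π) × 44.60 h = (0.9609/π) × 44.60 = 13.64 h.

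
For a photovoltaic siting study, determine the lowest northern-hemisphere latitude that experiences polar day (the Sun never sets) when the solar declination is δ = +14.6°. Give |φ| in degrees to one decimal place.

Polar day requires cos H₀ = −tan φ tan δ ≤ −1, i.e. tan φ tan δ ≥ 1.
The boundary is |tan φ| · |tan δ| = 1, so |φ| = 90° − |δ| = 90° − 14.6° = 75.4° in the northern hemisphere.

|φ| = 75.4°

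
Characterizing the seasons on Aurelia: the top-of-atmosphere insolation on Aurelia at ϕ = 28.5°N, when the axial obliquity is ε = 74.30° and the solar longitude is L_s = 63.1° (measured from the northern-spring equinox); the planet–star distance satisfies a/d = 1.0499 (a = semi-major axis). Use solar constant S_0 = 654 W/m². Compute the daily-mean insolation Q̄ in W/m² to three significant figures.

Q̄ ≈ 298 W/m²

Solar declination: sin δ = sin ε · sin L_s = sin 74.30° × sin 63.1° = 0.85853, so δ = +59.151°.
cos h₀ = −tan(+28.5°) tan(+59.151°) = -0.9091, h₀ = 2.7118 rad.
Bracket: h₀ sin ϕ sin δ + cos ϕ cos δ sin h₀ = 2.7118×0.47716×0.85853 + 0.87882×0.51277×0.41665 = 1.110906 + 0.187756 = 1.298662.
Inverse-square distance factor (a/d)² = 1.0499² = 1.102290.
Q̄ = (S_0/π) × 1.102290 × [bracket] = (654/π) × 1.102290 × 1.298662 = 298.0 W/m².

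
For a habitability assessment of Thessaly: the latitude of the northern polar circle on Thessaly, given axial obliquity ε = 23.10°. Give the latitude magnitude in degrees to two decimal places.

66.90°

The polar circle is the lowest latitude that experiences at least one full rotation of continuous daylight at the northern-summer solstice; it lies at |φ| = 90° − ε = 90° − 23.10° = 66.90°.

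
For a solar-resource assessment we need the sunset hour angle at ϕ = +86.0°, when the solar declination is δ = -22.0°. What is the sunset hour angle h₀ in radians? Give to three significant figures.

h₀ = 0.00 rad

cos h₀ = −tan ϕ · tan δ = 5.7778 ≥ 1, so the Sun never rises (polar night) and h₀ = 0.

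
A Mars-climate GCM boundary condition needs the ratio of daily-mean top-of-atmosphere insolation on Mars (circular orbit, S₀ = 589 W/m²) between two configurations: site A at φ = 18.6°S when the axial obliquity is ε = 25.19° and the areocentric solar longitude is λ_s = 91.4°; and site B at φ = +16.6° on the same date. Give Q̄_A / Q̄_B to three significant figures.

Q̄_A / Q̄_B ≈ 0.614

— Configuration A (φ=-18.6°):
sin δ = sin 25.19° × sin 91.4° = 0.42549, so δ = +25.182°.
cos H₀ = −tan(-18.6°) tan(+25.182°) = 0.1582, H₀ = 1.4119 rad.
Bracket: H₀ sin φ sin δ + cos φ cos δ sin H₀ = 1.4119×-0.31896×0.42549 + 0.94777×0.90496×0.98740 = -0.191615 + 0.846887 = 0.655272.
Q̄ = (S₀/π) × [bracket] = (589/π) × 0.655272 = 122.85 W/m².
— Configuration B (φ=+16.6°):
cos H₀ = −tan(+16.6°) tan(+25.182°) = -0.1402, H₀ = 1.7114 rad.
Bracket: H₀ sin φ sin δ + cos φ cos δ sin H₀ = 1.7114×0.28569×0.42549 + 0.95832×0.90496×0.99013 = 0.208035 + 0.858682 = 1.066717.
Q̄ = (S₀/π) × [bracket] = (589/π) × 1.066717 = 199.99 W/m².
Ratio Q̄_A / Q̄_B = 122.85 / 199.99 = 0.6143.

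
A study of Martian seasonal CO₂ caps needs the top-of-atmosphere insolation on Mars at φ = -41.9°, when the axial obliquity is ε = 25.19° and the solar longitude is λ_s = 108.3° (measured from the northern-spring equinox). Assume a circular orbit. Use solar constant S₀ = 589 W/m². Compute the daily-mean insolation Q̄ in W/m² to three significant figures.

Solar declination: sin δ = sin ε · sin λ_s = sin 25.19° × sin 108.3° = 0.40410, so δ = +23.834°.
cos H₀ = −tan(-41.9°) tan(+23.834°) = 0.3964, H₀ = 1.1632 rad.
Bracket: H₀ sin φ sin δ + cos φ cos δ sin H₀ = 1.1632×-0.66783×0.40410 + 0.74431×0.91472×0.91809 = -0.313913 + 0.625068 = 0.311155.
Q̄ = (S₀/π) × [bracket] = (589/π) × 0.311155 = 58.34 W/m².

Q̄ ≈ 58.3 W/m²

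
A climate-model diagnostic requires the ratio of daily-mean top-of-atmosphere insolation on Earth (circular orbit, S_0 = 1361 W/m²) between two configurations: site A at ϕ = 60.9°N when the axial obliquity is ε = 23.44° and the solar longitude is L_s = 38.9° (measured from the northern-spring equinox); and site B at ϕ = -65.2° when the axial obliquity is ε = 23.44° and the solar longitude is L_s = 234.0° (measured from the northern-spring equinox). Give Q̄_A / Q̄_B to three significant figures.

— Configuration A (ϕ=+60.9°):
Solar declination: sin δ = sin ε · sin L_s = sin 23.44° × sin 38.9° = 0.24980, so δ = +14.465°.
cos h₀ = −tan(+60.9°) tan(+14.465°) = -0.4635, h₀ = 2.0527 rad.
Bracket: h₀ sin ϕ sin δ + cos ϕ cos δ sin h₀ = 2.0527×0.87377×0.24980 + 0.48634×0.96830×0.88610 = 0.448038 + 0.417285 = 0.865323.
Q̄ = (S_0/π) × [bracket] = (1361/π) × 0.865323 = 374.88 W/m².
— Configuration B (ϕ=-65.2°):
Solar declination: sin δ = sin ε · sin L_s = sin 23.44° × sin 234.0° = -0.32182, so δ = -18.773°.
cos h₀ = −tan(-65.2°) tan(-18.773°) = -0.7356, h₀ = 2.3974 rad.
Bracket: h₀ sin ϕ sin δ + cos ϕ cos δ sin h₀ = 2.3974×-0.90778×-0.32182 + 0.41945×0.94680×0.67740 = 0.700381 + 0.269019 = 0.969400.
Q̄ = (S_0/π) × [bracket] = (1361/π) × 0.969400 = 419.96 W/m².
Ratio Q̄_A / Q̄_B = 374.88 / 419.96 = 0.8927.

Q̄_A / Q̄_B ≈ 0.893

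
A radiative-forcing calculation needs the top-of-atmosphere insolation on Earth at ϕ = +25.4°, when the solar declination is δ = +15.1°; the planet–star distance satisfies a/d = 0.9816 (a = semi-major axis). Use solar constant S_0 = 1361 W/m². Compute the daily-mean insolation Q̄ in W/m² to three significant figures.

cos h₀ = −tan(+25.4°) tan(+15.100°) = -0.1281, h₀ = 1.6993 rad.
Bracket: h₀ sin ϕ sin δ + cos ϕ cos δ sin h₀ = 1.6993×0.42894×0.26050 + 0.90334×0.96547×0.99176 = 0.189878 + 0.864961 = 1.054839.
Inverse-square distance factor (a/d)² = 0.9816² = 0.963539.
Q̄ = (S_0/π) × 0.963539 × [bracket] = (1361/π) × 0.963539 × 1.054839 = 440.3 W/m².

Q̄ ≈ 440 W/m²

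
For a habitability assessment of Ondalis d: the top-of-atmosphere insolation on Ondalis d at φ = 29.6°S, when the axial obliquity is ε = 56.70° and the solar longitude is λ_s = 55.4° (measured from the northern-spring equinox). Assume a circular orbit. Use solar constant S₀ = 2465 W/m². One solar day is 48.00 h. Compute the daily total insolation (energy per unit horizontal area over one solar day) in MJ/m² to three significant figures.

Solar declination: sin δ = sin ε · sin λ_s = sin 56.70° × sin 55.4° = 0.68798, so δ = +43.471°.
cos H₀ = −tan(-29.6°) tan(+43.471°) = 0.5385, H₀ = 1.0021 rad.
Bracket: H₀ sin φ sin δ + cos φ cos δ sin H₀ = 1.0021×-0.49394×0.68798 + 0.86949×0.72573×0.84260 = -0.340534 + 0.531693 = 0.191159.
Q̄ = (S₀/π) × [bracket] = (2465/π) × 0.191159 = 149.99 W/m².
Daily total = Q̄ × 48.00 h × 3600 s/h = 149.99 × 48.00 × 3600 / 10⁶ = 25.92 MJ/m².

25.9 MJ/m²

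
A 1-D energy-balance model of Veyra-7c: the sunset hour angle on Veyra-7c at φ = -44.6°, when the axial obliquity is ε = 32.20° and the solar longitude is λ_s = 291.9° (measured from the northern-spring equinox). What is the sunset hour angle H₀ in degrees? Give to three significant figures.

Solar declination: sin δ = sin ε · sin λ_s = sin 32.20° × sin 291.9° = -0.49442, so δ = -29.632°.
cos H₀ = −tan φ · tan δ = −tan(-44.6°) × tan(-29.632°) = -0.5609, so H₀ = 2.1663 rad = 124.12°.

H₀ = 124°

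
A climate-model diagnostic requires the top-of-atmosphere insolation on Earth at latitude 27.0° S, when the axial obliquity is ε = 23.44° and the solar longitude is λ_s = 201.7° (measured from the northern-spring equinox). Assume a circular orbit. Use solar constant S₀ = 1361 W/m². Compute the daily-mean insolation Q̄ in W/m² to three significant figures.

Solar declination: sin δ = sin ε · sin λ_s = sin 23.44° × sin 201.7° = -0.14708, so δ = -8.458°.
cos H₀ = −tan(-27.0°) tan(-8.458°) = -0.0758, H₀ = 1.6466 rad.
Bracket: H₀ sin φ sin δ + cos φ cos δ sin H₀ = 1.6466×-0.45399×-0.14708 + 0.89101×0.98912×0.99713 = 0.109948 + 0.878786 = 0.988734.
Q̄ = (S₀/π) × [bracket] = (1361/π) × 0.988734 = 428.3 W/m².

Q̄ ≈ 428 W/m²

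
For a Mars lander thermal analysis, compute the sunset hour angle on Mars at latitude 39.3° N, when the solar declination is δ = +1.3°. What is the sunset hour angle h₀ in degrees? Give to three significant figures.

h₀ = 91.1°

cos h₀ = −tan ϕ · tan δ = −tan(+39.3°) × tan(+1.300°) = -0.0186, so h₀ = 1.5894 rad = 91.06°.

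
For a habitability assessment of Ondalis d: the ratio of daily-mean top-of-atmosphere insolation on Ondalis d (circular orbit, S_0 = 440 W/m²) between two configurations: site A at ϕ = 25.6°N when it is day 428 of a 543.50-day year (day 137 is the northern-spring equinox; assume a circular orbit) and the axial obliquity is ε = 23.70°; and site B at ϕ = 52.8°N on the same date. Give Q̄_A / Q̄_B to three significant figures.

Q̄_A / Q̄_B ≈ 1.69

— Configuration A (ϕ=+25.6°):
Solar longitude: L_s = 360° × (428 − 137)/543.50 = 192.751°.
sin δ = sin 23.70° × sin 192.751° = -0.08871, so δ = -5.090°.
cos h₀ = −tan(+25.6°) tan(-5.090°) = 0.0427, h₀ = 1.5281 rad.
Bracket: h₀ sin ϕ sin δ + cos ϕ cos δ sin h₀ = 1.5281×0.43209×-0.08871 + 0.90183×0.99606×0.99909 = -0.058573 + 0.897459 = 0.838886.
Q̄ = (S_0/π) × [bracket] = (440/π) × 0.838886 = 117.49 W/m².
— Configuration B (ϕ=+52.8°):
cos h₀ = −tan(+52.8°) tan(-5.090°) = 0.1173, h₀ = 1.4532 rad.
Bracket: h₀ sin ϕ sin δ + cos ϕ cos δ sin h₀ = 1.4532×0.79653×-0.08871 + 0.60460×0.99606×0.99309 = -0.102683 + 0.598057 = 0.495374.
Q̄ = (S_0/π) × [bracket] = (440/π) × 0.495374 = 69.380 W/m².
Ratio Q̄_A / Q̄_B = 117.49 / 69.380 = 1.693.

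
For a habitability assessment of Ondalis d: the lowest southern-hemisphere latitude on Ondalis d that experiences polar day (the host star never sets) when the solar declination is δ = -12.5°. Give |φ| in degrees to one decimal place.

Polar day requires cos H₀ = −tan φ tan δ ≤ −1, i.e. tan φ tan δ ≥ 1.
The boundary is |tan φ| · |tan δ| = 1, so |φ| = 90° − |δ| = 90° − 12.5° = 77.5° in the southern hemisphere.

|φ| = 77.5°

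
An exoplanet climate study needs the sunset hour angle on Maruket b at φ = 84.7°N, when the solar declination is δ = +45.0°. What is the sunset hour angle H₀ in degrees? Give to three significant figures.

H₀ = 180°

Sunrise equation: cos H₀ = −tan φ · tan δ = -10.7797 ≤ −1, so the host star never sets (polar day) and H₀ = π.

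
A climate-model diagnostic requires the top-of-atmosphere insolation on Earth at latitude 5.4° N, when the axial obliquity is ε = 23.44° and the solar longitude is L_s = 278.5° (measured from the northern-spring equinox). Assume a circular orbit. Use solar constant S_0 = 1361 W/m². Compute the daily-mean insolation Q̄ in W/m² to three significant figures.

Solar declination: sin δ = sin ε · sin L_s = sin 23.44° × sin 278.5° = -0.39342, so δ = -23.167°.
cos h₀ = −tan(+5.4°) tan(-23.167°) = 0.0405, h₀ = 1.5303 rad.
Bracket: h₀ sin ϕ sin δ + cos ϕ cos δ sin h₀ = 1.5303×0.09411×-0.39342 + 0.99556×0.91936×0.99918 = -0.056659 + 0.914528 = 0.857869.
Q̄ = (S_0/π) × [bracket] = (1361/π) × 0.857869 = 371.6 W/m².

Q̄ ≈ 372 W/m²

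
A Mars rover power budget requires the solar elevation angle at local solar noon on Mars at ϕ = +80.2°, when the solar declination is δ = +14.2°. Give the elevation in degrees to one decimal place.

24.0°

At local noon the hour angle is zero, so the zenith angle equals |ϕ − δ| = |+80.2° − (+14.200°)| = 66.000°.
Elevation = 90° − 66.000° = 24.0°.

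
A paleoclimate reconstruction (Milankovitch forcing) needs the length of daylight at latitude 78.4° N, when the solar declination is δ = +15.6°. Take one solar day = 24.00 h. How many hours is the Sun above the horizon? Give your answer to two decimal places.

24.00 h

Sunrise equation: cos h₀ = −tan ϕ · tan δ = -1.3602 ≤ −1, so the Sun never sets (polar day) and h₀ = π.
Daylight = 2h₀/(2π) × 24.00 h = (3.1416/π) × 24.00 = 24.00 h.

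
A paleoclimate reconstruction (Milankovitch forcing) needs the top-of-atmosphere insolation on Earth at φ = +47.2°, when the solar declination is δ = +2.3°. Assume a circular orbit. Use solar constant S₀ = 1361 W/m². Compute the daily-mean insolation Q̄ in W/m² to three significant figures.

Q̄ ≈ 314 W/m²

cos H₀ = −tan(+47.2°) tan(+2.300°) = -0.0434, H₀ = 1.6142 rad.
Bracket: H₀ sin φ sin δ + cos φ cos δ sin H₀ = 1.6142×0.73373×0.04013 + 0.67944×0.99919×0.99906 = 0.047529 + 0.678251 = 0.725780.
Q̄ = (S₀/π) × [bracket] = (1361/π) × 0.725780 = 314.4 W/m².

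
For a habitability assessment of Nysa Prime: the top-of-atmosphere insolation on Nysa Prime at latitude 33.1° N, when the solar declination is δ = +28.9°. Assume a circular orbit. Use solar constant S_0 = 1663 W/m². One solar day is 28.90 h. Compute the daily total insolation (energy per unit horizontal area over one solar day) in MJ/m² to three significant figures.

65.9 MJ/m²

cos h₀ = −tan(+33.1°) tan(+28.900°) = -0.3599, h₀ = 1.9389 rad.
Bracket: h₀ sin ϕ sin δ + cos ϕ cos δ sin h₀ = 1.9389×0.54610×0.48328 + 0.83772×0.87546×0.93300 = 0.511713 + 0.684253 = 1.195966.
Q̄ = (S_0/π) × [bracket] = (1663/π) × 1.195966 = 633.08 W/m².
Daily total = Q̄ × 28.90 h × 3600 s/h = 633.08 × 28.90 × 3600 / 10⁶ = 65.87 MJ/m².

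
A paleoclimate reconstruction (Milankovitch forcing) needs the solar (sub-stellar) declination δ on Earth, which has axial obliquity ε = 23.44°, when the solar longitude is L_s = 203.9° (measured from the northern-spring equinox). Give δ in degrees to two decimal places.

sin δ = sin ε · sin L_s = sin 23.44° × sin 203.9° = -0.161161.
δ = arcsin(-0.161161) = -9.27°.

δ = -9.27°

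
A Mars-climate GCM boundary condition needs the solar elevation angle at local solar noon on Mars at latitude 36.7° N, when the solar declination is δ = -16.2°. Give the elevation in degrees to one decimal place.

At local noon the hour angle is zero, so the zenith angle equals |ϕ − δ| = |+36.7° − (-16.200°)| = 52.900°.
Elevation = 90° − 52.900° = 37.1°.

37.1°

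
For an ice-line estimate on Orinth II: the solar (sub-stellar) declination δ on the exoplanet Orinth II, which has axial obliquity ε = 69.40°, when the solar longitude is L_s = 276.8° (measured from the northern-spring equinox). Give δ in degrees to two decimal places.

sin δ = sin ε · sin L_s = sin 69.40° × sin 276.8° = -0.929475.
δ = arcsin(-0.929475) = -68.35°.

δ = -68.35°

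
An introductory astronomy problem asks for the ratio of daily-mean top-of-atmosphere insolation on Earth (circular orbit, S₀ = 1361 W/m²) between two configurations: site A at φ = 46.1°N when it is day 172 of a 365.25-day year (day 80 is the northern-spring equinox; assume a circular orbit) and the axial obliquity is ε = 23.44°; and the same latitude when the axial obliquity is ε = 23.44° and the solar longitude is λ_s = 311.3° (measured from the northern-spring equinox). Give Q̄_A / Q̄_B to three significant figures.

— Configuration A (φ=+46.1°):
Solar longitude: λ_s = 360° × (172 − 80)/365.25 = 90.678°.
sin δ = sin 23.44° × sin 90.678° = 0.39776, so δ = +23.438°.
cos H₀ = −tan(+46.1°) tan(+23.438°) = -0.4505, H₀ = 2.0381 rad.
Bracket: H₀ sin φ sin δ + cos φ cos δ sin H₀ = 2.0381×0.72055×0.39776 + 0.69340×0.91749×0.89277 = 0.584132 + 0.567969 = 1.152101.
Q̄ = (S₀/π) × [bracket] = (1361/π) × 1.152101 = 499.11 W/m².
— Configuration B (φ=+46.1°):
Solar declination: sin δ = sin ε · sin λ_s = sin 23.44° × sin 311.3° = -0.29884, so δ = -17.388°.
cos H₀ = −tan(+46.1°) tan(-17.388°) = 0.3254, H₀ = 1.2393 rad.
Bracket: H₀ sin φ sin δ + cos φ cos δ sin H₀ = 1.2393×0.72055×-0.29884 + 0.69340×0.95430×0.94557 = -0.266857 + 0.625695 = 0.358838.
Q̄ = (S₀/π) × [bracket] = (1361/π) × 0.358838 = 155.46 W/m².
Ratio Q̄_A / Q̄_B = 499.11 / 155.46 = 3.211.

Q̄_A / Q̄_B ≈ 3.21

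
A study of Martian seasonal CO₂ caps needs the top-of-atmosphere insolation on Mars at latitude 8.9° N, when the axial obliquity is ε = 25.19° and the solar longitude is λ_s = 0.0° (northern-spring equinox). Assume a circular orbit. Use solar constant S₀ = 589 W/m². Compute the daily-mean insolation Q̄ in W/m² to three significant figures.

Solar declination: sin δ = sin ε · sin λ_s = sin 25.19° × sin 0.0° = 0.00000, so δ = +0.000°.
cos H₀ = −tan(+8.9°) tan(+0.000°) = -0.0000, H₀ = 1.5708 rad.
Bracket: H₀ sin φ sin δ + cos φ cos δ sin H₀ = 1.5708×0.15471×0.00000 + 0.98796×1.00000×1.00000 = 0.000000 + 0.987960 = 0.987960.
Q̄ = (S₀/π) × [bracket] = (589/π) × 0.987960 = 185.2 W/m².

Q̄ ≈ 185 W/m²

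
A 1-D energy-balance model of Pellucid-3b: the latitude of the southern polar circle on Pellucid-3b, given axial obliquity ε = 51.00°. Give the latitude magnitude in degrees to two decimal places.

The polar circle is the lowest latitude that experiences at least one full rotation of continuous darkness at the northern-summer solstice; it lies at |φ| = 90° − ε = 90° − 51.00° = 39.00°.

39.00°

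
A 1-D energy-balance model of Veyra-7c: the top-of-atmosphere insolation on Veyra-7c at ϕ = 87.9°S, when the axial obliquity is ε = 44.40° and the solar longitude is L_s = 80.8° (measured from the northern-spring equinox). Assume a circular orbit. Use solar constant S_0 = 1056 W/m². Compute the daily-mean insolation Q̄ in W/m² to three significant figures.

Q̄ ≈ 0.00 W/m²

Solar declination: sin δ = sin ε · sin L_s = sin 44.40° × sin 80.8° = 0.69066, so δ = +43.683°.
cos h₀ = −tan(-87.9°) tan(+43.683°) = 26.0454 ≥ 1 ⇒ polar night, h₀ = 0 and Q̄ = 0.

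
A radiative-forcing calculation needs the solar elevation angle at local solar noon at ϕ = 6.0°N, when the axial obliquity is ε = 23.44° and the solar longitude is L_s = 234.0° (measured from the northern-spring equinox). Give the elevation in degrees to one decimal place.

65.2°

Solar declination: sin δ = sin ε · sin L_s = sin 23.44° × sin 234.0° = -0.32182, so δ = -18.773°.
At local noon the hour angle is zero, so the zenith angle equals |ϕ − δ| = |+6.0° − (-18.773°)| = 24.773°.
Elevation = 90° − 24.773° = 65.2°.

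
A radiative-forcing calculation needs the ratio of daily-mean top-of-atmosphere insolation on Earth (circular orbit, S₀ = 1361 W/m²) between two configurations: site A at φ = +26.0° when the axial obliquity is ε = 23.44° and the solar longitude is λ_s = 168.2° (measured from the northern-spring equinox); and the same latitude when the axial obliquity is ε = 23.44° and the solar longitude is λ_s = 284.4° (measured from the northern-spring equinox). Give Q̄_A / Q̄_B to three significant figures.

— Configuration A (φ=+26.0°):
Solar declination: sin δ = sin ε · sin λ_s = sin 23.44° × sin 168.2° = 0.08135, so δ = +4.666°.
cos H₀ = −tan(+26.0°) tan(+4.666°) = -0.0398, H₀ = 1.6106 rad.
Bracket: H₀ sin φ sin δ + cos φ cos δ sin H₀ = 1.6106×0.43837×0.08135 + 0.89879×0.99669×0.99921 = 0.057436 + 0.895107 = 0.952543.
Q̄ = (S₀/π) × [bracket] = (1361/π) × 0.952543 = 412.66 W/m².
— Configuration B (φ=+26.0°):
Solar declination: sin δ = sin ε · sin λ_s = sin 23.44° × sin 284.4° = -0.38529, so δ = -22.662°.
cos H₀ = −tan(+26.0°) tan(-22.662°) = 0.2036, H₀ = 1.3657 rad.
Bracket: H₀ sin φ sin δ + cos φ cos δ sin H₀ = 1.3657×0.43837×-0.38529 + 0.89879×0.92280×0.97905 = -0.230666 + 0.812027 = 0.581361.
Q̄ = (S₀/π) × [bracket] = (1361/π) × 0.581361 = 251.86 W/m².
Ratio Q̄_A / Q̄_B = 412.66 / 251.86 = 1.638.

Q̄_A / Q̄_B ≈ 1.64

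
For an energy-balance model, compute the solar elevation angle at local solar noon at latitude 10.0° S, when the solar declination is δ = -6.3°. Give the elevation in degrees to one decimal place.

At local noon the hour angle is zero, so the zenith angle equals |φ − δ| = |-10.0° − (-6.300°)| = 3.700°.
Elevation = 90° − 3.700° = 86.3°.

86.3°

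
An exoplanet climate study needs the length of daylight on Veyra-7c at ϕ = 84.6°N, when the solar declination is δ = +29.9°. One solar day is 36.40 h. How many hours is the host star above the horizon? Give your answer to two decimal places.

Sunrise equation: cos h₀ = −tan ϕ · tan δ = -6.0831 ≤ −1, so the host star never sets (polar day) and h₀ = π.
Daylight = 2h₀/(2π) × 36.40 h = (3.1416/π) × 36.40 = 36.40 h.

36.40 h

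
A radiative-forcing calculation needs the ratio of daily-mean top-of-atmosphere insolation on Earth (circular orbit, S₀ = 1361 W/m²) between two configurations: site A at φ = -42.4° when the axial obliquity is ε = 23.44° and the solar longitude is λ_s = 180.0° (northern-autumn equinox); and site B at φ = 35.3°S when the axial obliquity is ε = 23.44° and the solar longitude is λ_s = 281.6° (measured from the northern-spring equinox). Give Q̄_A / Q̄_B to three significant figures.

Q̄_A / Q̄_B ≈ 0.648

— Configuration A (φ=-42.4°):
Solar declination: sin δ = sin ε · sin λ_s = sin 23.44° × sin 180.0° = 0.00000, so δ = +0.000°.
cos H₀ = −tan(-42.4°) tan(+0.000°) = 0.0000, H₀ = 1.5708 rad.
Bracket: H₀ sin φ sin δ + cos φ cos δ sin H₀ = 1.5708×-0.67430×0.00000 + 0.73846×1.00000×1.00000 = -0.000000 + 0.738460 = 0.738460.
Q̄ = (S₀/π) × [bracket] = (1361/π) × 0.738460 = 319.92 W/m².
— Configuration B (φ=-35.3°):
Solar declination: sin δ = sin ε · sin λ_s = sin 23.44° × sin 281.6° = -0.38966, so δ = -22.934°.
cos H₀ = −tan(-35.3°) tan(-22.934°) = -0.2996, H₀ = 1.8750 rad.
Bracket: H₀ sin φ sin δ + cos φ cos δ sin H₀ = 1.8750×-0.57786×-0.38966 + 0.81614×0.92096×0.95407 = 0.422192 + 0.717110 = 1.139302.
Q̄ = (S₀/π) × [bracket] = (1361/π) × 1.139302 = 493.57 W/m².
Ratio Q̄_A / Q̄_B = 319.92 / 493.57 = 0.6482.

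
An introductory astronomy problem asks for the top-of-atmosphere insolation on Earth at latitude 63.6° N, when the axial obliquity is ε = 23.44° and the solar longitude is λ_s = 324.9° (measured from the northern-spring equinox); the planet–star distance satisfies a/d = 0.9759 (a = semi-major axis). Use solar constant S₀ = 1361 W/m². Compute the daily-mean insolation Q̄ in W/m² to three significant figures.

Q̄ ≈ 66.2 W/m²

Solar declination: sin δ = sin ε · sin λ_s = sin 23.44° × sin 324.9° = -0.22873, so δ = -13.222°.
cos H₀ = −tan(+63.6°) tan(-13.222°) = 0.4733, H₀ = 1.0777 rad.
Bracket: H₀ sin φ sin δ + cos φ cos δ sin H₀ = 1.0777×0.89571×-0.22873 + 0.44464×0.97349×0.88089 = -0.220795 + 0.381296 = 0.160501.
Inverse-square distance factor (a/d)² = 0.9759² = 0.952381.
Q̄ = (S₀/π) × 0.952381 × [bracket] = (1361/π) × 0.952381 × 0.160501 = 66.22 W/m².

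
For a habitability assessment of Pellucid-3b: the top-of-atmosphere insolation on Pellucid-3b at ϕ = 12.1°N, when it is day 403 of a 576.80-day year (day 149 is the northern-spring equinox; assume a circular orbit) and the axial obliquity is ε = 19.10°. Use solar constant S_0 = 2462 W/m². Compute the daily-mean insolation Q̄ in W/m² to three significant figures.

Q̄ ≈ 792 W/m²

Solar longitude: L_s = 360° × (403 − 149)/576.80 = 158.530°.
sin δ = sin 19.10° × sin 158.530° = 0.11977, so δ = +6.879°.
cos h₀ = −tan(+12.1°) tan(+6.879°) = -0.0259, h₀ = 1.5967 rad.
Bracket: h₀ sin ϕ sin δ + cos ϕ cos δ sin h₀ = 1.5967×0.20962×0.11977 + 0.97778×0.99280×0.99967 = 0.040087 + 0.970420 = 1.010507.
Q̄ = (S_0/π) × [bracket] = (2462/π) × 1.010507 = 791.9 W/m².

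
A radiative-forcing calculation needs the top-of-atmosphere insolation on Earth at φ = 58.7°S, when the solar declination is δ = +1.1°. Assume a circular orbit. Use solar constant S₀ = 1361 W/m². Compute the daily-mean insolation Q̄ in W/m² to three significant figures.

cos H₀ = −tan(-58.7°) tan(+1.100°) = 0.0316, H₀ = 1.5392 rad.
Bracket: H₀ sin φ sin δ + cos φ cos δ sin H₀ = 1.5392×-0.85446×0.01920 + 0.51952×0.99982×0.99950 = -0.025252 + 0.519167 = 0.493915.
Q̄ = (S₀/π) × [bracket] = (1361/π) × 0.493915 = 214.0 W/m².

Q̄ ≈ 214 W/m²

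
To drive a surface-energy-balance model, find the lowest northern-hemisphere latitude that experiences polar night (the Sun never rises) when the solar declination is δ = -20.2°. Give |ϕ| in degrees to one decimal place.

Polar night requires cos h₀ = −tan ϕ tan δ ≥ 1, i.e. tan ϕ tan δ ≤ −1.
The boundary is |tan ϕ| · |tan δ| = 1, so |ϕ| = 90° − |δ| = 90° − 20.2° = 69.8° in the northern hemisphere.

|ϕ| = 69.8°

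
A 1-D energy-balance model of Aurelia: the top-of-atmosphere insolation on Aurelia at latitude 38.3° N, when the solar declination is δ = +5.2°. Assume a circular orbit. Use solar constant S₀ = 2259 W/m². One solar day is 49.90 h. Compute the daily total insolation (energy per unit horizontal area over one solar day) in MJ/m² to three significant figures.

113 MJ/m²

cos H₀ = −tan(+38.3°) tan(+5.200°) = -0.0719, H₀ = 1.6427 rad.
Bracket: H₀ sin φ sin δ + cos φ cos δ sin H₀ = 1.6427×0.61978×0.09063 + 0.78478×0.99588×0.99741 = 0.092272 + 0.779523 = 0.871795.
Q̄ = (S₀/π) × [bracket] = (2259/π) × 0.871795 = 626.87 W/m².
Daily total = Q̄ × 49.90 h × 3600 s/h = 626.87 × 49.90 × 3600 / 10⁶ = 112.6 MJ/m².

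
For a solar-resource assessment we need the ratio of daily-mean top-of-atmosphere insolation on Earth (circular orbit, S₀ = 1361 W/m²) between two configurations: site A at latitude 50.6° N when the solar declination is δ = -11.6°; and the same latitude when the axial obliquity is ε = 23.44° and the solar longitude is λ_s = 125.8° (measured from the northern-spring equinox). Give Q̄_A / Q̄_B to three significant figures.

Q̄_A / Q̄_B ≈ 0.380

— Configuration A (φ=+50.6°):
cos H₀ = −tan(+50.6°) tan(-11.600°) = 0.2499, H₀ = 1.3182 rad.
Bracket: H₀ sin φ sin δ + cos φ cos δ sin H₀ = 1.3182×0.77273×-0.20108 + 0.63473×0.97958×0.96827 = -0.204823 + 0.602040 = 0.397217.
Q̄ = (S₀/π) × [bracket] = (1361/π) × 0.397217 = 172.08 W/m².
— Configuration B (φ=+50.6°):
Solar declination: sin δ = sin ε · sin λ_s = sin 23.44° × sin 125.8° = 0.32263, so δ = +18.822°.
cos H₀ = −tan(+50.6°) tan(+18.822°) = -0.4150, H₀ = 1.9987 rad.
Bracket: H₀ sin φ sin δ + cos φ cos δ sin H₀ = 1.9987×0.77273×0.32263 + 0.63473×0.94652×0.90984 = 0.498288 + 0.546618 = 1.044906.
Q̄ = (S₀/π) × [bracket] = (1361/π) × 1.044906 = 452.67 W/m².
Ratio Q̄_A / Q̄_B = 172.08 / 452.67 = 0.3801.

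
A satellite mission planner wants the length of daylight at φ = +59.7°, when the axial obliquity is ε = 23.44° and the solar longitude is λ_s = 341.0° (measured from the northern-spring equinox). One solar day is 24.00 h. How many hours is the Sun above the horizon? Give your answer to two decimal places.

10.28 h

Solar declination: sin δ = sin ε · sin λ_s = sin 23.44° × sin 341.0° = -0.12951, so δ = -7.441°.
cos H₀ = −tan φ · tan δ = −tan(+59.7°) × tan(-7.441°) = 0.2235, so H₀ = 1.3454 rad = 77.08°.
Daylight = 2H₀/(2π) × 24.00 h = (1.3454/π) × 24.00 = 10.28 h.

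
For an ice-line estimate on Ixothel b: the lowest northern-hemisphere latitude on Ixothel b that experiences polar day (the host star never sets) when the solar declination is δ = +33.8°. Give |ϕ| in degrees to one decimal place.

Polar day requires cos h₀ = −tan ϕ tan δ ≤ −1, i.e. tan ϕ tan δ ≥ 1.
The boundary is |tan ϕ| · |tan δ| = 1, so |ϕ| = 90° − |δ| = 90° − 33.8° = 56.2° in the northern hemisphere.

|ϕ| = 56.2°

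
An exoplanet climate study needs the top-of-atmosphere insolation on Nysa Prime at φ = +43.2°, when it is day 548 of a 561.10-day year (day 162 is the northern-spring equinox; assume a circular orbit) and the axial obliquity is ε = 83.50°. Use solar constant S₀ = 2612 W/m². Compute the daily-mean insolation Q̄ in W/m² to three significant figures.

Solar longitude: λ_s = 360° × (548 − 162)/561.10 = 247.656°.
sin δ = sin 83.50° × sin 247.656° = -0.91898, so δ = -66.777°.
cos H₀ = −tan(+43.2°) tan(-66.777°) = 2.1885 ≥ 1 ⇒ polar night, H₀ = 0 and Q̄ = 0.

Q̄ ≈ 0.00 W/m²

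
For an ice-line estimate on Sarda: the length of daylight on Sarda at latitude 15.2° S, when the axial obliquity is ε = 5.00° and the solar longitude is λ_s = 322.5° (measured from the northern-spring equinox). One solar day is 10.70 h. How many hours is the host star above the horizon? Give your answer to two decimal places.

Solar declination: sin δ = sin ε · sin λ_s = sin 5.00° × sin 322.5° = -0.05306, so δ = -3.041°.
cos H₀ = −tan φ · tan δ = −tan(-15.2°) × tan(-3.041°) = -0.0144, so H₀ = 1.5852 rad = 90.83°.
Daylight = 2H₀/(2π) × 10.70 h = (1.5852/π) × 10.70 = 5.40 h.

5.40 h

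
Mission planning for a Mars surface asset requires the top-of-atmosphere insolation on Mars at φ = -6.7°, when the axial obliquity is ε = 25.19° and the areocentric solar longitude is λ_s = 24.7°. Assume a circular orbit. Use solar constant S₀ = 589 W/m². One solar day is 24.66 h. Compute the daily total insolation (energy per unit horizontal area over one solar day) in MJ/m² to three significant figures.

15.7 MJ/m²

sin δ = sin 25.19° × sin 24.7° = 0.17785, so δ = +10.245°.
cos H₀ = −tan(-6.7°) tan(+10.245°) = 0.0212, H₀ = 1.5496 rad.
Bracket: H₀ sin φ sin δ + cos φ cos δ sin H₀ = 1.5496×-0.11667×0.17785 + 0.99317×0.98406×0.99977 = -0.032154 + 0.977114 = 0.944960.
Q̄ = (S₀/π) × [bracket] = (589/π) × 0.944960 = 177.17 W/m².
Daily total = Q̄ × 24.66 h × 3600 s/h = 177.17 × 24.66 × 3600 / 10⁶ = 15.73 MJ/m².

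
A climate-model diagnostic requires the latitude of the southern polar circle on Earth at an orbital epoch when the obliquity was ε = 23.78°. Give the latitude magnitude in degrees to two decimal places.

The polar circle is the lowest latitude that experiences at least one full rotation of continuous darkness at the northern-summer solstice; it lies at |ϕ| = 90° − ε = 90° − 23.78° = 66.22°.

66.22°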